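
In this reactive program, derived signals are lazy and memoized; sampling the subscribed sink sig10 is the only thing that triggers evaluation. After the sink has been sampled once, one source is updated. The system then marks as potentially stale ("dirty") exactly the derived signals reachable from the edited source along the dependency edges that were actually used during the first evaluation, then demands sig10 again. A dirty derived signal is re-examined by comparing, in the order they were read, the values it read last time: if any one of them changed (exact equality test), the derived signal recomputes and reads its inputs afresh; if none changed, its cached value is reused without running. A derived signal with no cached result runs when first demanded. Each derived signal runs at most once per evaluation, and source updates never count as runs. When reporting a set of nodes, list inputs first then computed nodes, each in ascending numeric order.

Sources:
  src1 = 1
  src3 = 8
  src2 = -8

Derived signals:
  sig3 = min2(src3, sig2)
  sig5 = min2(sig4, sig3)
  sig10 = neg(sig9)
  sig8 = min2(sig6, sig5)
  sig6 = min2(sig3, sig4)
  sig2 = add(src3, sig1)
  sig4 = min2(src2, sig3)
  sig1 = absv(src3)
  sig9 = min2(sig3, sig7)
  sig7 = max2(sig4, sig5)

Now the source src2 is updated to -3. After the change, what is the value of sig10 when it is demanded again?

Demanding sig10 again yields 3.

First demand of the output computes:
  sig1 = absv(8) = 8
  sig2 = add(8, 8) = 16
  sig3 = min2(8, 16) = 8
  sig4 = min2(-8, 8) = -8
  sig5 = min2(-8, 8) = -8
  sig7 = max2(-8, -8) = -8
  sig9 = min2(8, -8) = -8
  sig10 = neg(-8) = 8

After the edit, cleaning proceeds:
  sig4: a read changed (src2 -8->-3) — executes, giving -3.
  sig5: a read changed (sig4 -8->-3) — executes, giving -3.
  sig7: a read changed (sig4 -8->-3; sig5 -8->-3) — executes, giving -3.
  sig9: a read changed (sig7 -8->-3) — executes, giving -3.
  sig10: a read changed (sig9 -8->-3) — executes, giving 3.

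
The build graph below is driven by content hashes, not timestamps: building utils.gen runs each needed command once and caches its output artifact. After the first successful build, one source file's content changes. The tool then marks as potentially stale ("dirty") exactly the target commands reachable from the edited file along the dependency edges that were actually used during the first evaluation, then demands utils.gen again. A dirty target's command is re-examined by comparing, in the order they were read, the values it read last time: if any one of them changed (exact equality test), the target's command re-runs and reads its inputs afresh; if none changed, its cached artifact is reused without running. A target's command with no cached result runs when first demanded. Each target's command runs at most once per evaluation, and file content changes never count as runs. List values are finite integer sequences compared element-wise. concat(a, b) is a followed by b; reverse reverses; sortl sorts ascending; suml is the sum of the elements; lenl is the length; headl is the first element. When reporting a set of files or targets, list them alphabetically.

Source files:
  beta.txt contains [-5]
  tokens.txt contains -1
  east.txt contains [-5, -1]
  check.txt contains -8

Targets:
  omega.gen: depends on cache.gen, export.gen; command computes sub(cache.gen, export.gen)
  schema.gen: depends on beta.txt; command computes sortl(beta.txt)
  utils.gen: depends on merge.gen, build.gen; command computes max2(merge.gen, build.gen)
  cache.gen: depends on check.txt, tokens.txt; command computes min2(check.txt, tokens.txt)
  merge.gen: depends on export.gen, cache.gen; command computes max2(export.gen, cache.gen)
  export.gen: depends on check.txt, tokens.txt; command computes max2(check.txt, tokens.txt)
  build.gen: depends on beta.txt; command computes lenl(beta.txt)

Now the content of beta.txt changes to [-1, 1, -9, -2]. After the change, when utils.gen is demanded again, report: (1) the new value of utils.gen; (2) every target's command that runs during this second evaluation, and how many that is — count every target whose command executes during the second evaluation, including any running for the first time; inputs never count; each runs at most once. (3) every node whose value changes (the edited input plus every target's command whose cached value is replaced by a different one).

Initial pass — values computed on the first demand:
  build.gen = lenl([-5]) = 1
  cache.gen = min2(-8, -1) = -8
  export.gen = max2(-8, -1) = -1
  merge.gen = max2(-1, -8) = -1
  utils.gen = max2(-1, 1) = 1

Second demand — change propagation:
  build.gen: re-runs because beta.txt [-5]->[-1, 1, -9, -2]; new result 4.
  utils.gen: re-runs because build.gen 1->4; new result 4.

utils.gen now evaluates to 4.
Run set: build.gen, utils.gen (2 run).
Changed values: beta.txt, build.gen, utils.gen.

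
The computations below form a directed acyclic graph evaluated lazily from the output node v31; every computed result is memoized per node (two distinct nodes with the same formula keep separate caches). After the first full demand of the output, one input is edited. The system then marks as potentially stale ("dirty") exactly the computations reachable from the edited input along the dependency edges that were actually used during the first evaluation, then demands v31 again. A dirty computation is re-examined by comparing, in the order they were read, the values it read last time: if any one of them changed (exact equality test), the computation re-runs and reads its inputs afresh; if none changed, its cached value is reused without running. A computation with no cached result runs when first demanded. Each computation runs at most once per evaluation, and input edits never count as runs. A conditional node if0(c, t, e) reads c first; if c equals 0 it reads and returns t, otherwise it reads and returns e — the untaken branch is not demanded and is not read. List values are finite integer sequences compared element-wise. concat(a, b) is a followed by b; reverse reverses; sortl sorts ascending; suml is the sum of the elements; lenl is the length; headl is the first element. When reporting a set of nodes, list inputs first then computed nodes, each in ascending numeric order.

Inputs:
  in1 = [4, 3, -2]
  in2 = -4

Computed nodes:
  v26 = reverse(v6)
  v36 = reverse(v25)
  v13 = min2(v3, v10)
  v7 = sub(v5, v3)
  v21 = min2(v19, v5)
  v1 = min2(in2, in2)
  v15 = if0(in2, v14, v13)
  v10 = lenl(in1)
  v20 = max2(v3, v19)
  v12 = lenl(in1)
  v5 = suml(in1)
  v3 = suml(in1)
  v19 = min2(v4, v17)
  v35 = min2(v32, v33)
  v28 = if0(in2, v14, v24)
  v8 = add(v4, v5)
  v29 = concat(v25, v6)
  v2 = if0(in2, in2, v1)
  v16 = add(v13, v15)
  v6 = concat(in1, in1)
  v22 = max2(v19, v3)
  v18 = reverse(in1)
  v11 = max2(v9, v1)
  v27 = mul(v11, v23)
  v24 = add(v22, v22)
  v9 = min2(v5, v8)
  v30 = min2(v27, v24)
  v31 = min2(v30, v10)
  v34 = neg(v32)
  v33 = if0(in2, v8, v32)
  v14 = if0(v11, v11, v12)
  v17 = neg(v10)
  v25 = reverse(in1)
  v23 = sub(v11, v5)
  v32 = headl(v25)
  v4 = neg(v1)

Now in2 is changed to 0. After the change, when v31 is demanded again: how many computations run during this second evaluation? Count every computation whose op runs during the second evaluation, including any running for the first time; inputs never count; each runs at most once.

6 computations run: v1, v4, v8, v9, v11, v19.
Note where the cutoff bites: v22 is checked, finds nothing changed, and keeps its cache.

First demand of the output computes:
  v1 = min2(-4, -4) = -4
  v3 = suml([4, 3, -2]) = 5
  v4 = neg(-4) = 4
  v5 = suml([4, 3, -2]) = 5
  v8 = add(4, 5) = 9
  v9 = min2(5, 9) = 5
  v10 = lenl([4, 3, -2]) = 3
  v11 = max2(5, -4) = 5
  v17 = neg(3) = -3
  v19 = min2(4, -3) = -3
  v22 = max2(-3, 5) = 5
  v23 = sub(5, 5) = 0
  v24 = add(5, 5) = 10
  v27 = mul(5, 0) = 0
  v30 = min2(0, 10) = 0
  v31 = min2(0, 3) = 0

After the edit, cleaning proceeds:
  v1: a read changed (in2 -4->0; in2 -4->0) — executes, giving 0.
  v4: a read changed (v1 -4->0) — executes, giving 0.
  v8: a read changed (v4 4->0) — executes, giving 5.
  v9: a read changed (v8 9->5) — executes, giving 5 — identical to its old value.
  v11: a read changed (v1 -4->0) — executes, giving 5 — identical to its old value.
  v19: a read changed (v4 4->0) — executes, giving -3 — identical to its old value.
  v22: dirty, but its reads are unchanged (v19 unchanged, v3 unchanged); cached 5 stands.
  v23: dirty, but its reads are unchanged (v11 unchanged, v5 unchanged); cached 0 stands.
  v24: dirty, but its reads are unchanged (v22 unchanged, v22 unchanged); cached 10 stands.
  v27: dirty, but its reads are unchanged (v11 unchanged, v23 unchanged); cached 0 stands.
  v30: dirty, but its reads are unchanged (v27 unchanged, v24 unchanged); cached 0 stands.
  v31: dirty, but its reads are unchanged (v30 unchanged, v10 unchanged); cached 0 stands.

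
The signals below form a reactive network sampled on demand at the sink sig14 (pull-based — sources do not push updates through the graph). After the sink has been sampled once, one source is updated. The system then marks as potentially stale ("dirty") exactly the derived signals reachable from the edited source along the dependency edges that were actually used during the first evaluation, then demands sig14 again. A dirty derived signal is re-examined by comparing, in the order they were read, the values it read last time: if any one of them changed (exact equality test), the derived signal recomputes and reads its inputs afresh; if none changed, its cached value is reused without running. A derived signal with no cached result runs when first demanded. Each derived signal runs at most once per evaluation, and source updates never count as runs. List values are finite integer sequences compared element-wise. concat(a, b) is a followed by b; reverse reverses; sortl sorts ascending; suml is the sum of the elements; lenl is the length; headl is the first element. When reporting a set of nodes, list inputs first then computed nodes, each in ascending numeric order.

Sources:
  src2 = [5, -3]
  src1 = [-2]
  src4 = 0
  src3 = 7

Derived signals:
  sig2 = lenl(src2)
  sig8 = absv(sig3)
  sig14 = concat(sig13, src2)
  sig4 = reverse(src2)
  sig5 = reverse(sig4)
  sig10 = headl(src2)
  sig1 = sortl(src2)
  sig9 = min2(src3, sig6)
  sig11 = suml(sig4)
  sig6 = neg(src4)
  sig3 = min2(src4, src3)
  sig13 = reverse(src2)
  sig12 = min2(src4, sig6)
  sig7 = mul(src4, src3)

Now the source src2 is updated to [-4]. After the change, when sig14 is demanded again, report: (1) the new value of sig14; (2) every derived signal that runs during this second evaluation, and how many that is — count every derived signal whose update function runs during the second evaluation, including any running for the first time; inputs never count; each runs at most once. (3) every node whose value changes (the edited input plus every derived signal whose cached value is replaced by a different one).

sig14 now evaluates to [-4, -4].
Run set: sig13, sig14 (2 run).
Changed values: src2, sig13, sig14.

Initial pass — values computed on the first demand:
  sig13 = reverse([5, -3]) = [-3, 5]
  sig14 = concat([-3, 5], [5, -3]) = [-3, 5, 5, -3]

Second demand — change propagation:
  sig13: re-runs because src2 [5, -3]->[-4]; new result [-4].
  sig14: re-runs because sig13 [-3, 5]->[-4]; src2 [5, -3]->[-4]; new result [-4, -4].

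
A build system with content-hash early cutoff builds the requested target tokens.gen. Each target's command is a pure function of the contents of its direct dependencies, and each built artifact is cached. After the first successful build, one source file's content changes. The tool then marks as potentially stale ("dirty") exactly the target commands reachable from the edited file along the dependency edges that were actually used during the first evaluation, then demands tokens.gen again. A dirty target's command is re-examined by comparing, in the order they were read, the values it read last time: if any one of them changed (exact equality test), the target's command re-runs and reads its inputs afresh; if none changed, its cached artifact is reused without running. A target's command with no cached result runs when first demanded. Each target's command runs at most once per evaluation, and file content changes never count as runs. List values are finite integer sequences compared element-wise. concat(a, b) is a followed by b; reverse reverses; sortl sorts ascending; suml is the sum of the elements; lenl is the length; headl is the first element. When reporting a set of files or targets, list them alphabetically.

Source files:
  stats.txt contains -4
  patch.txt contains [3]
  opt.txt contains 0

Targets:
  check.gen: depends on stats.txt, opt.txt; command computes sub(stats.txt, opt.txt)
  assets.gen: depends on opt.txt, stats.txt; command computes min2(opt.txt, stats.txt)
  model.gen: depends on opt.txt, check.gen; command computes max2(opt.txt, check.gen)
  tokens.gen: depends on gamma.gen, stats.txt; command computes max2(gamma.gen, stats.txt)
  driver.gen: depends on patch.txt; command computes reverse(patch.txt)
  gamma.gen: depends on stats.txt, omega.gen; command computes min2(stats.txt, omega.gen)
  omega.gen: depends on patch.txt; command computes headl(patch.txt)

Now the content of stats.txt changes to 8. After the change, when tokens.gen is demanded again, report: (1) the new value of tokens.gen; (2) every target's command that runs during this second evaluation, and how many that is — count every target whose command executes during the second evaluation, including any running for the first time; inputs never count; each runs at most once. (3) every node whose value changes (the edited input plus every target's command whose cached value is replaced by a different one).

First evaluation (everything demanded from the output):
  omega.gen = headl([3]) = 3
  gamma.gen = min2(-4, 3) = -4
  tokens.gen = max2(-4, -4) = -4

Propagation after the edit:
  gamma.gen: runs — stats.txt -4->8; result 3.
  tokens.gen: runs — gamma.gen -4->3; stats.txt -4->8; result 8.

New value of tokens.gen: 8.
Target commands that run: gamma.gen, tokens.gen — 2 in total.
Values that change: gamma.gen, stats.txt, tokens.gen.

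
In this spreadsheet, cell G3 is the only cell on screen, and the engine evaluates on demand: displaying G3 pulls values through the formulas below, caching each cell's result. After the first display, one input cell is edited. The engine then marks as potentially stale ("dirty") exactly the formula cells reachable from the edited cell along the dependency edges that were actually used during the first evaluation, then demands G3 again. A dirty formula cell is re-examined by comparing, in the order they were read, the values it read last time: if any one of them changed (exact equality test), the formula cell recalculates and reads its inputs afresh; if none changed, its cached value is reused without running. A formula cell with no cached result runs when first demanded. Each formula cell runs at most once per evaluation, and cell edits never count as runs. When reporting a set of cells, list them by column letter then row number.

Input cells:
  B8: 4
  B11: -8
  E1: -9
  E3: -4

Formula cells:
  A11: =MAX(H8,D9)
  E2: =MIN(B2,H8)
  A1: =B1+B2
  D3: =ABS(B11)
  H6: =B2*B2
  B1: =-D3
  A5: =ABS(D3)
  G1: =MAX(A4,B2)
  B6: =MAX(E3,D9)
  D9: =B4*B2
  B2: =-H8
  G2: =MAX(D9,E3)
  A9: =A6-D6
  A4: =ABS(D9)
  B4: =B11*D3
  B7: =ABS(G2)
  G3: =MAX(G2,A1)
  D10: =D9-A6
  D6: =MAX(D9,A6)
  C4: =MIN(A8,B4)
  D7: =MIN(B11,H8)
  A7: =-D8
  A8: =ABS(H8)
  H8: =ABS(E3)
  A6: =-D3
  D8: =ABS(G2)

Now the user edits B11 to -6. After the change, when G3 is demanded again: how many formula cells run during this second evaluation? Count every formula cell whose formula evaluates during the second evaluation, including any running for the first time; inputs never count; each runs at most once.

Initial pass — values computed on the first demand:
  D3 = ABS(-8) = 8
  B1 = -(8) = -8
  B4 = -8 * 8 = -64
  H8 = ABS(-4) = 4
  B2 = -(4) = -4
  A1 = -8 + -4 = -12
  D9 = -64 * -4 = 256
  G2 = MAX(256, -4) = 256
  G3 = MAX(256, -12) = 256

Second demand — change propagation:
  D3: re-runs because B11 -8->-6; new result 6.
  B1: re-runs because D3 8->6; new result -6.
  A1: re-runs because B1 -8->-6; new result -10.
  B4: re-runs because B11 -8->-6; D3 8->6; new result -36.
  D9: re-runs because B4 -64->-36; new result 144.
  G2: re-runs because D9 256->144; new result 144.
  G3: re-runs because G2 256->144; A1 -12->-10; new result 144.

Run set: A1, B1, B4, D3, D9, G2, G3 (7 run).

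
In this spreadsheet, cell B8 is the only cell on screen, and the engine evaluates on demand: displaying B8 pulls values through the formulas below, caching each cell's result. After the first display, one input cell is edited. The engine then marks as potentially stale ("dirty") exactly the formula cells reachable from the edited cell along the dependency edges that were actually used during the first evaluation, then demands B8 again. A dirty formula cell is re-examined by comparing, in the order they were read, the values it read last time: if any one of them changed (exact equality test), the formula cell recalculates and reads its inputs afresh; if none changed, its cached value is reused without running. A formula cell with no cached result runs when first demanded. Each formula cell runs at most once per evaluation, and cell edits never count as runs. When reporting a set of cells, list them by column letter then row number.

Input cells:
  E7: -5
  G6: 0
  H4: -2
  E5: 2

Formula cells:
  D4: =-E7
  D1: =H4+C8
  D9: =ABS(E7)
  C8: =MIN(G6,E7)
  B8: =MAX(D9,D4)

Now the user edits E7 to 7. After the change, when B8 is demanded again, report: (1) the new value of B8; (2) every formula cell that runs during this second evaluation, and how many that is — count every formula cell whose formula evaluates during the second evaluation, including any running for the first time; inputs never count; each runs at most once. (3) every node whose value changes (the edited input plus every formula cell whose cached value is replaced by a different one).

Initial pass — values computed on the first demand:
  D4 = -(-5) = 5
  D9 = ABS(-5) = 5
  B8 = MAX(5, 5) = 5

Second demand — change propagation:
  D4: re-runs because E7 -5->7; new result -7.
  D9: re-runs because E7 -5->7; new result 7.
  B8: re-runs because D9 5->7; D4 5->-7; new result 7.

B8 now evaluates to 7.
Run set: B8, D4, D9 (3 run).
Changed values: B8, D4, D9, E7.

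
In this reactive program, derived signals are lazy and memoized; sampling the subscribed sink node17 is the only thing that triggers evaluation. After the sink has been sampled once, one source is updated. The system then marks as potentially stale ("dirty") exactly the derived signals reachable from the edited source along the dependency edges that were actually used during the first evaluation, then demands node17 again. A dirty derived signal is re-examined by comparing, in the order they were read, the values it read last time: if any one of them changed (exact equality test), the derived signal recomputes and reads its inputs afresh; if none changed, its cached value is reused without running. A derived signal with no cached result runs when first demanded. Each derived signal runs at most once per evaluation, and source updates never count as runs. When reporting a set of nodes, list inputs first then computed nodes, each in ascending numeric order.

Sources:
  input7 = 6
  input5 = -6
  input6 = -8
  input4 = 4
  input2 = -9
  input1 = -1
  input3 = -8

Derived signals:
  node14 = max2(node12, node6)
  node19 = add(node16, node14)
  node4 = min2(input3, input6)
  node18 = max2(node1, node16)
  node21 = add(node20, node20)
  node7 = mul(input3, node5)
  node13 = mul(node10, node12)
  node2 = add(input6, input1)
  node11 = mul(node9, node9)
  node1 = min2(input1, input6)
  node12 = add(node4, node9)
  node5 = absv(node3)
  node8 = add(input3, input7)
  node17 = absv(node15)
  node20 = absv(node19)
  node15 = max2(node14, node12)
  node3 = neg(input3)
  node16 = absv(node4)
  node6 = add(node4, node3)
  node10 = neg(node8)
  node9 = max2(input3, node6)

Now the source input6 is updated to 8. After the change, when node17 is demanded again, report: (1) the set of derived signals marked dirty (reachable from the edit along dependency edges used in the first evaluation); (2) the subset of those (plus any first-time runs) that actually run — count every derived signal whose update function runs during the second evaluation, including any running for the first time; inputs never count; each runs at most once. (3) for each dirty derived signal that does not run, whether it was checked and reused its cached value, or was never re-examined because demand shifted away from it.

The edit dirties: node4, node6, node9, node12, node14, node15, node17.
1 derived signals run: node4.
Cache hits after checking: node6, node9, node12, node14, node15, node17.
Note the absorption at node4: it re-runs yet its value is the same, leaving the output's value untouched.

First demand of the output computes:
  node3 = neg(-8) = 8
  node4 = min2(-8, -8) = -8
  node6 = add(-8, 8) = 0
  node9 = max2(-8, 0) = 0
  node12 = add(-8, 0) = -8
  node14 = max2(-8, 0) = 0
  node15 = max2(0, -8) = 0
  node17 = absv(0) = 0

After the edit, cleaning proceeds:
  node4: a read changed (input6 -8->8) — executes, giving -8 — identical to its old value.
  node6: dirty, but its reads are unchanged (node4 unchanged, node3 unchanged); cached 0 stands.
  node9: dirty, but its reads are unchanged (input3 unchanged, node6 unchanged); cached 0 stands.
  node12: dirty, but its reads are unchanged (node4 unchanged, node9 unchanged); cached -8 stands.
  node14: dirty, but its reads are unchanged (node12 unchanged, node6 unchanged); cached 0 stands.
  node15: dirty, but its reads are unchanged (node14 unchanged, node12 unchanged); cached 0 stands.
  node17: dirty, but its reads are unchanged (node15 unchanged); cached 0 stands.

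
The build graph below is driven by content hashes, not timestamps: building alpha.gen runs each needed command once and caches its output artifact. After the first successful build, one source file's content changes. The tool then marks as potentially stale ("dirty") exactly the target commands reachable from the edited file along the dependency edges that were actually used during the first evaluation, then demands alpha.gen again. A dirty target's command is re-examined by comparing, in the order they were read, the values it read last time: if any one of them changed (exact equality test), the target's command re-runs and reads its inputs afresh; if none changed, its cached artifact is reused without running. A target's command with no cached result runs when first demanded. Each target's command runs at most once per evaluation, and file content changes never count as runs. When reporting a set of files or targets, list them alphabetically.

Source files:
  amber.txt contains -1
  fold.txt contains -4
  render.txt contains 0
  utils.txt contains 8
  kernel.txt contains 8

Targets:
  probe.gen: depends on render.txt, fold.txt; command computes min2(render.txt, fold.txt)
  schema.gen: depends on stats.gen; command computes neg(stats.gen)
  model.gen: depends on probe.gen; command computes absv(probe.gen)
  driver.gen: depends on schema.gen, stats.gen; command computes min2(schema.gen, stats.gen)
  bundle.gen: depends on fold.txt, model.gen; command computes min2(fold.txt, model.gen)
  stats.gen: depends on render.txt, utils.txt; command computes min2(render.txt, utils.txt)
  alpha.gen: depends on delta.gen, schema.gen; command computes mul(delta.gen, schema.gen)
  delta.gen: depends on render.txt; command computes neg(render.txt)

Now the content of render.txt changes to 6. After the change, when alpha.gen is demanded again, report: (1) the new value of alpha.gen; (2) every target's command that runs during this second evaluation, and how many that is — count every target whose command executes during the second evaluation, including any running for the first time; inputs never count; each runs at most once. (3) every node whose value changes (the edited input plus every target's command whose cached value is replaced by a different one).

Initial pass — values computed on the first demand:
  delta.gen = neg(0) = 0
  stats.gen = min2(0, 8) = 0
  schema.gen = neg(0) = 0
  alpha.gen = mul(0, 0) = 0

Second demand — change propagation:
  delta.gen: re-runs because render.txt 0->6; new result -6.
  stats.gen: re-runs because render.txt 0->6; new result 6.
  schema.gen: re-runs because stats.gen 0->6; new result -6.
  alpha.gen: re-runs because delta.gen 0->-6; schema.gen 0->-6; new result 36.

alpha.gen now evaluates to 36.
Run set: alpha.gen, delta.gen, schema.gen, stats.gen (4 run).
Changed values: alpha.gen, delta.gen, render.txt, schema.gen, stats.gen.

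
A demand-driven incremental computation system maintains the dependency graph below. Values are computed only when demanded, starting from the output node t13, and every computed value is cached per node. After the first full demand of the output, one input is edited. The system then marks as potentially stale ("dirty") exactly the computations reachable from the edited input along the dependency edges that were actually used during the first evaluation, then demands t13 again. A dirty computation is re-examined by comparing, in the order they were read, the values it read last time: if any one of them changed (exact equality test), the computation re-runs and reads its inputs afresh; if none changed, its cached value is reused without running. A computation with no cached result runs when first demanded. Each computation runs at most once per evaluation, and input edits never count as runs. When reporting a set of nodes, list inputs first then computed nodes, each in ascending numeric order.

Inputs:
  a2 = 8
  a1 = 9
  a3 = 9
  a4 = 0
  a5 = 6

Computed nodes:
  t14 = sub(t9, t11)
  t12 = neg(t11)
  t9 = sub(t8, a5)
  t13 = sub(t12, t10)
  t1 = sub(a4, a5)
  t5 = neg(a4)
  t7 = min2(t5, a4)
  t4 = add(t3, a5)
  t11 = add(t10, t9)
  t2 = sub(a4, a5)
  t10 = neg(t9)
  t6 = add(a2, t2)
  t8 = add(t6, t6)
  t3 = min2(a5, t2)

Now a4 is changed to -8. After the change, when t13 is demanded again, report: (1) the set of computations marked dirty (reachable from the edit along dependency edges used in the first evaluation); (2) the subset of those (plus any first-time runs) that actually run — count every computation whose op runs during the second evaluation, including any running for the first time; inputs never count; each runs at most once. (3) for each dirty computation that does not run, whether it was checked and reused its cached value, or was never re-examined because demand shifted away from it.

Marked dirty: t2, t6, t8, t9, t10, t11, t12, t13.
Computations that run: t2, t6, t8, t9, t10, t11, t13 — 7 in total.
Checked but reused from cache: t12.
Key observation: the cutoff stops propagation at t12 — its inputs' values are unchanged, so it reuses its cache.

First evaluation (everything demanded from the output):
  t2 = sub(0, 6) = -6
  t6 = add(8, -6) = 2
  t8 = add(2, 2) = 4
  t9 = sub(4, 6) = -2
  t10 = neg(-2) = 2
  t11 = add(2, -2) = 0
  t12 = neg(0) = 0
  t13 = sub(0, 2) = -2

Propagation after the edit:
  t2: runs — a4 0->-8; result -14.
  t6: runs — t2 -6->-14; result -6.
  t8: runs — t6 2->-6; t6 2->-6; result -12.
  t9: runs — t8 4->-12; result -18.
  t10: runs — t9 -2->-18; result 18.
  t11: runs — t10 2->18; t9 -2->-18; result 0 (same value as before).
  t12: checked — values it read are unchanged (t11 unchanged); reused cached 0 without running.
  t13: runs — t10 2->18; result -18.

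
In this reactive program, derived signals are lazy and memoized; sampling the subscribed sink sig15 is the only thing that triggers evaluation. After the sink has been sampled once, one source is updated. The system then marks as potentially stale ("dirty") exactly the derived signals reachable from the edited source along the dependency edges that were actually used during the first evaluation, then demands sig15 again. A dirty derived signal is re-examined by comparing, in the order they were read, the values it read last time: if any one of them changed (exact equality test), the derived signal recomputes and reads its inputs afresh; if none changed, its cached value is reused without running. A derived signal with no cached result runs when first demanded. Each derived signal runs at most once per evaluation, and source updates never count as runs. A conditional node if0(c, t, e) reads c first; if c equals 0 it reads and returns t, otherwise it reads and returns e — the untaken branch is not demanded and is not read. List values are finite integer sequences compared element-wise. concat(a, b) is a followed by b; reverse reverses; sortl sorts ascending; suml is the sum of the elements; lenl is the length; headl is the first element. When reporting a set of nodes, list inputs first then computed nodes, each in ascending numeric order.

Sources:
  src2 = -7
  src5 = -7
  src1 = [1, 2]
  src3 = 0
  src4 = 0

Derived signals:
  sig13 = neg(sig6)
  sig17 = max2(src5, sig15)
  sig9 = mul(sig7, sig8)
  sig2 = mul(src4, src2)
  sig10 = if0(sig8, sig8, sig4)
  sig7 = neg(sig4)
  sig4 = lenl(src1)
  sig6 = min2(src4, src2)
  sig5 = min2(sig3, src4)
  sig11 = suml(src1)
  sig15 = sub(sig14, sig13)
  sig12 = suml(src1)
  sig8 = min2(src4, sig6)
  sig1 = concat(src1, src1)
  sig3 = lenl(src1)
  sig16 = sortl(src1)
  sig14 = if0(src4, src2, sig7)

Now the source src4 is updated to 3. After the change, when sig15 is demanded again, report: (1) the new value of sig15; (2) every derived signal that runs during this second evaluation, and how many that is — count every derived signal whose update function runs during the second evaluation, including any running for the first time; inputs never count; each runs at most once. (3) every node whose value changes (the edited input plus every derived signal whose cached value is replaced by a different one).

First demand of the output computes:
  sig6 = min2(0, -7) = -7
  sig13 = neg(-7) = 7
  sig14 = if0(src4=0 -> then branch src2) = -7
  sig15 = sub(-7, 7) = -14

After the edit, cleaning proceeds:
  sig4: had never run; runs now, result 2.
  sig6: a read changed (src4 0->3) — executes, giving -7 — identical to its old value.
  sig7: had never run; runs now, result -2.
  sig13: dirty, but its reads are unchanged (sig6 unchanged); cached 7 stands.
  sig14: a read changed (src4 0->3) — executes, giving -2.
  sig15: a read changed (sig14 -7->-2) — executes, giving -9.

Note the branch switch — sig4, sig7 had no cache and run now for the first time.

Demanding sig15 again yields -9.
5 derived signals run: sig4, sig6, sig7, sig14, sig15.
The nodes whose values change: src4, sig14, sig15.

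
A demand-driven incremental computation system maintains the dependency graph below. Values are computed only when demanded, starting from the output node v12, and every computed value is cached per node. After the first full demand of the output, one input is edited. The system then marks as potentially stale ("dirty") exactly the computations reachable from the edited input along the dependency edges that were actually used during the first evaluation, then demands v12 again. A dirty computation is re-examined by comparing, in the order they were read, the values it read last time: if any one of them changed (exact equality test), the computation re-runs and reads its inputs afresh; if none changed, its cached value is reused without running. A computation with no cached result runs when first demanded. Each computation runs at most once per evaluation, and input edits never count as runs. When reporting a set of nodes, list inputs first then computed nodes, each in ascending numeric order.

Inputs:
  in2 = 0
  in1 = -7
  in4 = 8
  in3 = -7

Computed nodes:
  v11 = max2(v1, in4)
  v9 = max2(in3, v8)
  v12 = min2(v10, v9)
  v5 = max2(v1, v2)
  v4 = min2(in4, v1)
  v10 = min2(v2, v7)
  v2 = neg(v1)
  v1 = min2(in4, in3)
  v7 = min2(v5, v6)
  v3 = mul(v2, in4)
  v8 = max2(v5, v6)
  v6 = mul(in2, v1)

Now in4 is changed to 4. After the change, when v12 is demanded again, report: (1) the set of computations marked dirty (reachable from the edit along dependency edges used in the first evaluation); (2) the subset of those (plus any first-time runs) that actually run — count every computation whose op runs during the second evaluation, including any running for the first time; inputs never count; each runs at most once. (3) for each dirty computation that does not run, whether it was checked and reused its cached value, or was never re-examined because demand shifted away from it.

Marked dirty: v1, v2, v5, v6, v7, v8, v9, v10, v12.
Computations that run: v1 — 1 in total.
Checked but reused from cache: v2, v5, v6, v7, v8, v9, v10, v12.
Key observation: the change is absorbed at v1 — it re-runs but produces the same value, and the output's value is unchanged.

First evaluation (everything demanded from the output):
  v1 = min2(8, -7) = -7
  v2 = neg(-7) = 7
  v5 = max2(-7, 7) = 7
  v6 = mul(0, -7) = 0
  v7 = min2(7, 0) = 0
  v8 = max2(7, 0) = 7
  v9 = max2(-7, 7) = 7
  v10 = min2(7, 0) = 0
  v12 = min2(0, 7) = 0

Propagation after the edit:
  v1: runs — in4 8->4; result -7 (same value as before).
  v2: checked — values it read are unchanged (v1 unchanged); reused cached 7 without running.
  v5: checked — values it read are unchanged (v1 unchanged, v2 unchanged); reused cached 7 without running.
  v6: checked — values it read are unchanged (in2 unchanged, v1 unchanged); reused cached 0 without running.
  v7: checked — values it read are unchanged (v5 unchanged, v6 unchanged); reused cached 0 without running.
  v8: checked — values it read are unchanged (v5 unchanged, v6 unchanged); reused cached 7 without running.
  v9: checked — values it read are unchanged (in3 unchanged, v8 unchanged); reused cached 7 without running.
  v10: checked — values it read are unchanged (v2 unchanged, v7 unchanged); reused cached 0 without running.
  v12: checked — values it read are unchanged (v10 unchanged, v9 unchanged); reused cached 0 without running.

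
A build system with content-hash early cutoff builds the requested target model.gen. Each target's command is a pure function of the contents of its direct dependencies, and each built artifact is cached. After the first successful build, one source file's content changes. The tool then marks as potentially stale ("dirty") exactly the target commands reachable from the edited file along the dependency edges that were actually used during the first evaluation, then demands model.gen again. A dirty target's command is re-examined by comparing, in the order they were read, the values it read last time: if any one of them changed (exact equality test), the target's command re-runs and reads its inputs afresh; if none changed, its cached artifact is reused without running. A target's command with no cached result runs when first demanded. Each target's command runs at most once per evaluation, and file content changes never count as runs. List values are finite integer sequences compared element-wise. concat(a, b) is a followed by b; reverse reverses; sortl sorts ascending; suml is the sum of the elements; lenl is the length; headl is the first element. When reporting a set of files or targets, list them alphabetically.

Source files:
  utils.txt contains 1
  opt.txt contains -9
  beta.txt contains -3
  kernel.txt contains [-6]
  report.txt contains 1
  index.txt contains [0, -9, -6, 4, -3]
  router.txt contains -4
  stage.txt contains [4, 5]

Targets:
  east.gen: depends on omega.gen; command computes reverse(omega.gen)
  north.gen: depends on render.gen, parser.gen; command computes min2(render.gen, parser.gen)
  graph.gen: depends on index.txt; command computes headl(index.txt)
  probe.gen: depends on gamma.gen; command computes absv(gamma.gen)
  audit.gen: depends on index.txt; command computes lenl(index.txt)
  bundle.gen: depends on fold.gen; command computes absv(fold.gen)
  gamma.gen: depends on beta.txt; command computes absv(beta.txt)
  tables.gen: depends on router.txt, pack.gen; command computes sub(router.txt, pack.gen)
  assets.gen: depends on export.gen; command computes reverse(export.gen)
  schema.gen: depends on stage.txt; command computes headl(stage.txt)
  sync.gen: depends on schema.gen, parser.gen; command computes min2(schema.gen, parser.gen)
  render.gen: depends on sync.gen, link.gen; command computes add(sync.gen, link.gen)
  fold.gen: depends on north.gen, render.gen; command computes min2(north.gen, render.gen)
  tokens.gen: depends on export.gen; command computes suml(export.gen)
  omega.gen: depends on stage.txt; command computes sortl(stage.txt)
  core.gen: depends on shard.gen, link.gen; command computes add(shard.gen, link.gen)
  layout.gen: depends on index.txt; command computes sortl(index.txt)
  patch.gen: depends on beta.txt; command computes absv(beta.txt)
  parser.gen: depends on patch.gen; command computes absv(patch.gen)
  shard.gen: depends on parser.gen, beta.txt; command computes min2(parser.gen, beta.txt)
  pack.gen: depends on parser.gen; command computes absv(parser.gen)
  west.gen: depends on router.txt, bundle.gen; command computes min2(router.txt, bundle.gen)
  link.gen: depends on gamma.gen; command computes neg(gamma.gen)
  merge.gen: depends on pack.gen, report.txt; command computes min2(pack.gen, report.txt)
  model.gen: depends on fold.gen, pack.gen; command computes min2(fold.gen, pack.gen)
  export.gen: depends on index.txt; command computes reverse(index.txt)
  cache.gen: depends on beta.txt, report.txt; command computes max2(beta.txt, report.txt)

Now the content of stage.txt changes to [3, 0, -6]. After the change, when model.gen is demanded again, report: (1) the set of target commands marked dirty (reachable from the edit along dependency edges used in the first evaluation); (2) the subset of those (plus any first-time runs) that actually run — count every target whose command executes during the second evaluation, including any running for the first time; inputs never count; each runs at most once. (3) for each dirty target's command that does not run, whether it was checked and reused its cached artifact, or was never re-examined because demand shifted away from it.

Marked dirty: fold.gen, model.gen, north.gen, render.gen, schema.gen, sync.gen.
Target commands that run: schema.gen, sync.gen — 2 in total.
Checked but reused from cache: fold.gen, model.gen, north.gen, render.gen.
Key observation: the change is absorbed at sync.gen — it re-runs but produces the same value, and the output's value is unchanged.

First evaluation (everything demanded from the output):
  gamma.gen = absv(-3) = 3
  link.gen = neg(3) = -3
  patch.gen = absv(-3) = 3
  parser.gen = absv(3) = 3
  pack.gen = absv(3) = 3
  schema.gen = headl([4, 5]) = 4
  sync.gen = min2(4, 3) = 3
  render.gen = add(3, -3) = 0
  north.gen = min2(0, 3) = 0
  fold.gen = min2(0, 0) = 0
  model.gen = min2(0, 3) = 0

Propagation after the edit:
  schema.gen: runs — stage.txt [4, 5]->[3, 0, -6]; result 3.
  sync.gen: runs — schema.gen 4->3; result 3 (same value as before).
  render.gen: checked — values it read are unchanged (sync.gen unchanged, link.gen unchanged); reused cached 0 without running.
  north.gen: checked — values it read are unchanged (render.gen unchanged, parser.gen unchanged); reused cached 0 without running.
  fold.gen: checked — values it read are unchanged (north.gen unchanged, render.gen unchanged); reused cached 0 without running.
  model.gen: checked — values it read are unchanged (fold.gen unchanged, pack.gen unchanged); reused cached 0 without running.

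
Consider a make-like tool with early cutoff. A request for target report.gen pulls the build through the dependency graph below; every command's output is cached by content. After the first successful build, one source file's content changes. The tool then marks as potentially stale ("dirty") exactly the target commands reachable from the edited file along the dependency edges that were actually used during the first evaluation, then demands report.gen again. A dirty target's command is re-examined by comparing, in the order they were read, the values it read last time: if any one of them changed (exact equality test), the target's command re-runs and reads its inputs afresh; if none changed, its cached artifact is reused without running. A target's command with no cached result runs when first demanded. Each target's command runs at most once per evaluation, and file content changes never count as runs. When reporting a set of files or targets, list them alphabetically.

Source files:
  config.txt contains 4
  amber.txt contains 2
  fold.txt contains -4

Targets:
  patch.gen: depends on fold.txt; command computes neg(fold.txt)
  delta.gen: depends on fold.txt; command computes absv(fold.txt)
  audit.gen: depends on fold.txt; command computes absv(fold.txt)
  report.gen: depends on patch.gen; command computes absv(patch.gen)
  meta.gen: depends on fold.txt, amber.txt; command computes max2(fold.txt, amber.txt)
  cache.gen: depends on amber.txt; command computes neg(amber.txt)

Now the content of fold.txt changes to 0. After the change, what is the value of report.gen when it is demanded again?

First demand of the output computes:
  patch.gen = neg(-4) = 4
  report.gen = absv(4) = 4

After the edit, cleaning proceeds:
  patch.gen: a read changed (fold.txt -4->0) — executes, giving 0.
  report.gen: a read changed (patch.gen 4->0) — executes, giving 0.

Demanding report.gen again yields 0.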